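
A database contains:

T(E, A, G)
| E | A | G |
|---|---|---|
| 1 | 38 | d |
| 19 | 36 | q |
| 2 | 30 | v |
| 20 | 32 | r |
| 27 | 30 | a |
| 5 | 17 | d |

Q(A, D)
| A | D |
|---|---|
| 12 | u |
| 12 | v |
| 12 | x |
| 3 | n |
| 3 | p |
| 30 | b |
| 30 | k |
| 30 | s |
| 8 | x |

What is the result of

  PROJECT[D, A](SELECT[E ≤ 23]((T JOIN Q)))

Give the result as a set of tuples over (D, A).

Joining T and Q on A yields {(2, 30, v, b), (2, 30, v, k), (2, 30, v, s), (27, 30, a, b), (27, 30, a, k), (27, 30, a, s)}.
Apply σ_{E ≤ 23}; surviving tuples: {(2, 30, v, b), (2, 30, v, k), (2, 30, v, s)}
π[D, A]: project onto (D, A) → {(b, 30), (k, 30), (s, 30)}

{(b, 30), (k, 30), (s, 30)}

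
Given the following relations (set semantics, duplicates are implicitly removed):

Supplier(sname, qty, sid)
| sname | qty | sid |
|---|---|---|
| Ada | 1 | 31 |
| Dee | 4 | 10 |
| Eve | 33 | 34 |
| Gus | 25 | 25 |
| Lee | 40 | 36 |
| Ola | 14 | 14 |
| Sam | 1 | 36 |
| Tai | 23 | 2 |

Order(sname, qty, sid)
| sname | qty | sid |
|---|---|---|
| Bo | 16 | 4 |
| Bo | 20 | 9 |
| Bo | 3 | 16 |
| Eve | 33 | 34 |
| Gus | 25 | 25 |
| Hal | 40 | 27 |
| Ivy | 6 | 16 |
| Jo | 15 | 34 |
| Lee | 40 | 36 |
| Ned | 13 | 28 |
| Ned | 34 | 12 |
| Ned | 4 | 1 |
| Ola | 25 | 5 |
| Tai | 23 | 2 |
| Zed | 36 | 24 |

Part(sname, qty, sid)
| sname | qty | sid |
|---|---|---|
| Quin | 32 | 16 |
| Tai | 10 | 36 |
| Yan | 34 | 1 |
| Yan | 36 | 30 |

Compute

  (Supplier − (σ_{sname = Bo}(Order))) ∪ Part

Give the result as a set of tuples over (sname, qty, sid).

{(Ada, 1, 31), (Dee, 4, 10), (Eve, 33, 34), (Gus, 25, 25), (Lee, 40, 36), (Ola, 14, 14), (Quin, 32, 16), (Sam, 1, 36), (Tai, 10, 36), (Tai, 23, 2), (Yan, 34, 1), (Yan, 36, 30)}

Filtering on sname = Bo leaves {(Bo, 16, 4), (Bo, 20, 9), (Bo, 3, 16)}.
Difference: {(Ada, 1, 31), (Dee, 4, 10), (Eve, 33, 34), (Gus, 25, 25), (Lee, 40, 36), (Ola, 14, 14), (Sam, 1, 36), (Tai, 23, 2)} with {(Bo, 16, 4), (Bo, 20, 9), (Bo, 3, 16)} → {(Ada, 1, 31), (Dee, 4, 10), (Eve, 33, 34), (Gus, 25, 25), (Lee, 40, 36), (Ola, 14, 14), (Sam, 1, 36), (Tai, 23, 2)}
Union: {(Ada, 1, 31), (Dee, 4, 10), (Eve, 33, 34), (Gus, 25, 25), (Lee, 40, 36), (Ola, 14, 14), (Sam, 1, 36), (Tai, 23, 2)} with {(Quin, 32, 16), (Tai, 10, 36), (Yan, 34, 1), (Yan, 36, 30)} → {(Ada, 1, 31), (Dee, 4, 10), (Eve, 33, 34), (Gus, 25, 25), (Lee, 40, 36), (Ola, 14, 14), (Quin, 32, 16), (Sam, 1, 36), (Tai, 10, 36), (Tai, 23, 2), (Yan, 34, 1), (Yan, 36, 30)}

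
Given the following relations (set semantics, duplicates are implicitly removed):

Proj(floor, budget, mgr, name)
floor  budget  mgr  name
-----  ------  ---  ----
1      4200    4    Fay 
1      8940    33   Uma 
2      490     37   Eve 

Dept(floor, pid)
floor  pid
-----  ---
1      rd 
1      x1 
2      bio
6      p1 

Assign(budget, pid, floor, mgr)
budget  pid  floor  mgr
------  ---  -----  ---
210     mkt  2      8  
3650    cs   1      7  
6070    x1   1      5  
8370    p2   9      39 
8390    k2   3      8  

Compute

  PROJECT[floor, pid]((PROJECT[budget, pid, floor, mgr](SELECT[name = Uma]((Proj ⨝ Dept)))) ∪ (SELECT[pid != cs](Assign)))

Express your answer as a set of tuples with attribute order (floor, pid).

Natural join on floor: {(1, 4200, 4, Fay, rd), (1, 4200, 4, Fay, x1), (1, 8940, 33, Uma, rd), (1, 8940, 33, Uma, x1), (2, 490, 37, Eve, bio)}
σ[name = Uma]: keep tuples satisfying name = Uma → {(1, 8940, 33, Uma, rd), (1, 8940, 33, Uma, x1)}
Keep only column(s) budget, pid, floor, mgr: {(8940, rd, 1, 33), (8940, x1, 1, 33)}
σ[pid != cs]: keep tuples satisfying pid != cs → {(210, mkt, 2, 8), (6070, x1, 1, 5), (8370, p2, 9, 39), (8390, k2, 3, 8)}
Set union of the two operands is {(210, mkt, 2, 8), (6070, x1, 1, 5), (8370, p2, 9, 39), (8390, k2, 3, 8), (8940, rd, 1, 33), (8940, x1, 1, 33)}.
Keep only column(s) floor, pid (1 duplicate(s) eliminated): {(1, rd), (1, x1), (2, mkt), (3, k2), (9, p2)}

{(1, rd), (1, x1), (2, mkt), (3, k2), (9, p2)}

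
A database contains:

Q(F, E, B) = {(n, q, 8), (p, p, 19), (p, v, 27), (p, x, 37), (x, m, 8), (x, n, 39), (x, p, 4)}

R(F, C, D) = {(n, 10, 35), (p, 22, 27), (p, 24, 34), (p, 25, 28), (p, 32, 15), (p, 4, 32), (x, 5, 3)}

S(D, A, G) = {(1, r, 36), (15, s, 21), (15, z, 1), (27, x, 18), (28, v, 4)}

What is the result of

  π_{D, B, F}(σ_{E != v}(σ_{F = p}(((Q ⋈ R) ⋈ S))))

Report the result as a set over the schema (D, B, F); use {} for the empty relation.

Q ⋈ R (natural join on F): {(n, q, 8, 10, 35), (p, p, 19, 22, 27), (p, p, 19, 24, 34), (p, p, 19, 25, 28), (p, p, 19, 32, 15), (p, p, 19, 4, 32), (p, v, 27, 22, 27), (p, v, 27, 24, 34), (p, v, 27, 25, 28), (p, v, 27, 32, 15), (p, v, 27, 4, 32), (p, x, 37, 22, 27), (p, x, 37, 24, 34), (p, x, 37, 25, 28), (p, x, 37, 32, 15), (p, x, 37, 4, 32), (x, m, 8, 5, 3), (x, n, 39, 5, 3), (x, p, 4, 5, 3)}
(Q ⋈ R) ⋈ S (natural join on D): {(p, p, 19, 22, 27, x, 18), (p, p, 19, 25, 28, v, 4), (p, p, 19, 32, 15, s, 21), (p, p, 19, 32, 15, z, 1), (p, v, 27, 22, 27, x, 18), (p, v, 27, 25, 28, v, 4), (p, v, 27, 32, 15, s, 21), (p, v, 27, 32, 15, z, 1), (p, x, 37, 22, 27, x, 18), (p, x, 37, 25, 28, v, 4), (p, x, 37, 32, 15, s, 21), (p, x, 37, 32, 15, z, 1)}
σ[F = p]: keep tuples satisfying F = p → {(p, p, 19, 22, 27, x, 18), (p, p, 19, 25, 28, v, 4), (p, p, 19, 32, 15, s, 21), (p, p, 19, 32, 15, z, 1), (p, v, 27, 22, 27, x, 18), (p, v, 27, 25, 28, v, 4), (p, v, 27, 32, 15, s, 21), (p, v, 27, 32, 15, z, 1), (p, x, 37, 22, 27, x, 18), (p, x, 37, 25, 28, v, 4), (p, x, 37, 32, 15, s, 21), (p, x, 37, 32, 15, z, 1)}
σ[E != v]: keep tuples satisfying E != v → {(p, p, 19, 22, 27, x, 18), (p, p, 19, 25, 28, v, 4), (p, p, 19, 32, 15, s, 21), (p, p, 19, 32, 15, z, 1), (p, x, 37, 22, 27, x, 18), (p, x, 37, 25, 28, v, 4), (p, x, 37, 32, 15, s, 21), (p, x, 37, 32, 15, z, 1)}
π[D, B, F]: project onto (D, B, F) (2 duplicate(s) eliminated) → {(15, 19, p), (15, 37, p), (27, 19, p), (27, 37, p), (28, 19, p), (28, 37, p)}

{(15, 19, p), (15, 37, p), (27, 19, p), (27, 37, p), (28, 19, p), (28, 37, p)}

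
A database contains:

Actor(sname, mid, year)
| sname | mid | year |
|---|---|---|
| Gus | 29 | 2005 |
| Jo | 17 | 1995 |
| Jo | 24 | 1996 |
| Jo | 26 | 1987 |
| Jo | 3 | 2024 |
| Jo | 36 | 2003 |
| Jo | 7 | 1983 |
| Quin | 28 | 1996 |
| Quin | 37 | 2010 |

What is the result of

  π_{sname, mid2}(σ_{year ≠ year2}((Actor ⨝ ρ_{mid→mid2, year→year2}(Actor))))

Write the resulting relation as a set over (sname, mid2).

{(Jo, 17), (Jo, 24), (Jo, 26), (Jo, 3), (Jo, 36), (Jo, 7), (Quin, 28), (Quin, 37)}

ρ[mid→mid2, year→year2]: schema becomes (sname, mid2, year2); tuples unchanged.
Natural join on sname: {(Gus, 29, 2005, 29, 2005), (Jo, 17, 1995, 17, 1995), (Jo, 17, 1995, 24, 1996), (Jo, 17, 1995, 26, 1987), (Jo, 17, 1995, 3, 2024), (Jo, 17, 1995, 36, 2003), (Jo, 17, 1995, 7, 1983), (Jo, 24, 1996, 17, 1995), (Jo, 24, 1996, 24, 1996), (Jo, 24, 1996, 26, 1987), (Jo, 24, 1996, 3, 2024), (Jo, 24, 1996, 36, 2003), (Jo, 24, 1996, 7, 1983), (Jo, 26, 1987, 17, 1995), (Jo, 26, 1987, 24, 1996), (Jo, 26, 1987, 26, 1987), (Jo, 26, 1987, 3, 2024), (Jo, 26, 1987, 36, 2003), (Jo, 26, 1987, 7, 1983), (Jo, 3, 2024, 17, 1995), (Jo, 3, 2024, 24, 1996), (Jo, 3, 2024, 26, 1987), (Jo, 3, 2024, 3, 2024), (Jo, 3, 2024, 36, 2003), (Jo, 3, 2024, 7, 1983), (Jo, 36, 2003, 17, 1995), (Jo, 36, 2003, 24, 1996), (Jo, 36, 2003, 26, 1987), (Jo, 36, 2003, 3, 2024), (Jo, 36, 2003, 36, 2003), (Jo, 36, 2003, 7, 1983), (Jo, 7, 1983, 17, 1995), (Jo, 7, 1983, 24, 1996), (Jo, 7, 1983, 26, 1987), (Jo, 7, 1983, 3, 2024), (Jo, 7, 1983, 36, 2003), (Jo, 7, 1983, 7, 1983), (Quin, 28, 1996, 28, 1996), (Quin, 28, 1996, 37, 2010), (Quin, 37, 2010, 28, 1996), (Quin, 37, 2010, 37, 2010)}
Filtering on year ≠ year2 leaves {(Jo, 17, 1995, 24, 1996), (Jo, 17, 1995, 26, 1987), (Jo, 17, 1995, 3, 2024), (Jo, 17, 1995, 36, 2003), (Jo, 17, 1995, 7, 1983), (Jo, 24, 1996, 17, 1995), (Jo, 24, 1996, 26, 1987), (Jo, 24, 1996, 3, 2024), (Jo, 24, 1996, 36, 2003), (Jo, 24, 1996, 7, 1983), (Jo, 26, 1987, 17, 1995), (Jo, 26, 1987, 24, 1996), (Jo, 26, 1987, 3, 2024), (Jo, 26, 1987, 36, 2003), (Jo, 26, 1987, 7, 1983), (Jo, 3, 2024, 17, 1995), (Jo, 3, 2024, 24, 1996), (Jo, 3, 2024, 26, 1987), (Jo, 3, 2024, 36, 2003), (Jo, 3, 2024, 7, 1983), (Jo, 36, 2003, 17, 1995), (Jo, 36, 2003, 24, 1996), (Jo, 36, 2003, 26, 1987), (Jo, 36, 2003, 3, 2024), (Jo, 36, 2003, 7, 1983), (Jo, 7, 1983, 17, 1995), (Jo, 7, 1983, 24, 1996), (Jo, 7, 1983, 26, 1987), (Jo, 7, 1983, 3, 2024), (Jo, 7, 1983, 36, 2003), (Quin, 28, 1996, 37, 2010), (Quin, 37, 2010, 28, 1996)}.
π[sname, mid2]: project onto (sname, mid2) (24 duplicate(s) eliminated) → {(Jo, 17), (Jo, 24), (Jo, 26), (Jo, 3), (Jo, 36), (Jo, 7), (Quin, 28), (Quin, 37)}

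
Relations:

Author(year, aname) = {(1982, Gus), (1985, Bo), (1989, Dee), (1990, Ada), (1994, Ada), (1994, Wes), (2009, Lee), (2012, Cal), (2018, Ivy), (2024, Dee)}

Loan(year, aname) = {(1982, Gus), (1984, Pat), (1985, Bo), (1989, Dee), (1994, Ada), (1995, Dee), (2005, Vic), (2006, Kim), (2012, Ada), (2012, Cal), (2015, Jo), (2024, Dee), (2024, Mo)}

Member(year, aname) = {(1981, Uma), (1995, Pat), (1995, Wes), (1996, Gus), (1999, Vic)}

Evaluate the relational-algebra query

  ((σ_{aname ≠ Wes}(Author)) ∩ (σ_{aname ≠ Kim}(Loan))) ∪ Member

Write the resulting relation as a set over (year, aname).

Filtering on aname ≠ Wes leaves {(1982, Gus), (1985, Bo), (1989, Dee), (1990, Ada), (1994, Ada), (2009, Lee), (2012, Cal), (2018, Ivy), (2024, Dee)}.
Filtering on aname ≠ Kim leaves {(1982, Gus), (1984, Pat), (1985, Bo), (1989, Dee), (1994, Ada), (1995, Dee), (2005, Vic), (2012, Ada), (2012, Cal), (2015, Jo), (2024, Dee), (2024, Mo)}.
Intersection: {(1982, Gus), (1985, Bo), (1989, Dee), (1990, Ada), (1994, Ada), (2009, Lee), (2012, Cal), (2018, Ivy), (2024, Dee)} with {(1982, Gus), (1984, Pat), (1985, Bo), (1989, Dee), (1994, Ada), (1995, Dee), (2005, Vic), (2012, Ada), (2012, Cal), (2015, Jo), (2024, Dee), (2024, Mo)} → {(1982, Gus), (1985, Bo), (1989, Dee), (1994, Ada), (2012, Cal), (2024, Dee)}
Union: {(1982, Gus), (1985, Bo), (1989, Dee), (1994, Ada), (2012, Cal), (2024, Dee)} with {(1981, Uma), (1995, Pat), (1995, Wes), (1996, Gus), (1999, Vic)} → {(1981, Uma), (1982, Gus), (1985, Bo), (1989, Dee), (1994, Ada), (1995, Pat), (1995, Wes), (1996, Gus), (1999, Vic), (2012, Cal), (2024, Dee)}

{(1981, Uma), (1982, Gus), (1985, Bo), (1989, Dee), (1994, Ada), (1995, Pat), (1995, Wes), (1996, Gus), (1999, Vic), (2012, Cal), (2024, Dee)}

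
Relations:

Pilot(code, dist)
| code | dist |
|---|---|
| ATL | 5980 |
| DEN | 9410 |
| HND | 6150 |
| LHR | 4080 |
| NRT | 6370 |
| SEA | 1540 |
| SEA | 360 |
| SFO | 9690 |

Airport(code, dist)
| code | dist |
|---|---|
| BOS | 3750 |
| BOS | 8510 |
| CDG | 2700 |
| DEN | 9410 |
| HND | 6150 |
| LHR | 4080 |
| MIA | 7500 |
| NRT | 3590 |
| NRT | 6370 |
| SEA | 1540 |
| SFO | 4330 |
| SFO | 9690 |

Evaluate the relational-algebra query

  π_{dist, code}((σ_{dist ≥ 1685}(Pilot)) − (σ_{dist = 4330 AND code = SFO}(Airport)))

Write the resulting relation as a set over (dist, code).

{(4080, LHR), (5980, ATL), (6150, HND), (6370, NRT), (9410, DEN), (9690, SFO)}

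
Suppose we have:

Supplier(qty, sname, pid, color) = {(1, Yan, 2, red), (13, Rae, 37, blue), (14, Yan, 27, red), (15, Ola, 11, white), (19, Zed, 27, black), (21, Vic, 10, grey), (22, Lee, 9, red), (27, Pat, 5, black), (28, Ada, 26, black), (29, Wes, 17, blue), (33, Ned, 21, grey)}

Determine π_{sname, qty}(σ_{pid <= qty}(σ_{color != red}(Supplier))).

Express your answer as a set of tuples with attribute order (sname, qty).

{(Ada, 28), (Ned, 33), (Ola, 15), (Pat, 27), (Vic, 21), (Wes, 29)}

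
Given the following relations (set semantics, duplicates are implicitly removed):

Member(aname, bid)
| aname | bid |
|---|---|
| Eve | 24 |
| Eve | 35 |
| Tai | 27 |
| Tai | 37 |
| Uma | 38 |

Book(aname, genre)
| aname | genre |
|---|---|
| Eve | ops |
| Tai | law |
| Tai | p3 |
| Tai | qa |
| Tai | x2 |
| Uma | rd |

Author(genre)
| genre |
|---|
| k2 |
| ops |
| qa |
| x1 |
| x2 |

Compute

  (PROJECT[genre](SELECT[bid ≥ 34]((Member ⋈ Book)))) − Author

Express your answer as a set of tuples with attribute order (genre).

{law, p3, rd}

Member ⋈ Book (natural join on aname): {(Eve, 24, ops), (Eve, 35, ops), (Tai, 27, law), (Tai, 27, p3), (Tai, 27, qa), (Tai, 27, x2), (Tai, 37, law), (Tai, 37, p3), (Tai, 37, qa), (Tai, 37, x2), (Uma, 38, rd)}
σ[bid ≥ 34]: keep tuples satisfying bid ≥ 34 → {(Eve, 35, ops), (Tai, 37, law), (Tai, 37, p3), (Tai, 37, qa), (Tai, 37, x2), (Uma, 38, rd)}
Projecting to genre: {law, ops, p3, qa, rd, x2}
Difference: {law, ops, p3, qa, rd, x2} with {k2, ops, qa, x1, x2} → {law, p3, rd}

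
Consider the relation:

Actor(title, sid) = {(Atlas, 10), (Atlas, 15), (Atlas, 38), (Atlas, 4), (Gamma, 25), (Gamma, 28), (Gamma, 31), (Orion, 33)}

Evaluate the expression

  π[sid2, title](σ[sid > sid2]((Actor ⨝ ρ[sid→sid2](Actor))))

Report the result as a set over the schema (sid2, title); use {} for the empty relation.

ρ[sid→sid2]: schema becomes (title, sid2); tuples unchanged.
Natural join on title: {(Atlas, 10, 10), (Atlas, 10, 15), (Atlas, 10, 38), (Atlas, 10, 4), (Atlas, 15, 10), (Atlas, 15, 15), (Atlas, 15, 38), (Atlas, 15, 4), (Atlas, 38, 10), (Atlas, 38, 15), (Atlas, 38, 38), (Atlas, 38, 4), (Atlas, 4, 10), (Atlas, 4, 15), (Atlas, 4, 38), (Atlas, 4, 4), (Gamma, 25, 25), (Gamma, 25, 28), (Gamma, 25, 31), (Gamma, 28, 25), (Gamma, 28, 28), (Gamma, 28, 31), (Gamma, 31, 25), (Gamma, 31, 28), (Gamma, 31, 31), (Orion, 33, 33)}
Apply σ_{sid > sid2}; surviving tuples: {(Atlas, 10, 4), (Atlas, 15, 10), (Atlas, 15, 4), (Atlas, 38, 10), (Atlas, 38, 15), (Atlas, 38, 4), (Gamma, 28, 25), (Gamma, 31, 25), (Gamma, 31, 28)}
Keep only column(s) sid2, title (4 duplicate(s) eliminated): {(10, Atlas), (15, Atlas), (25, Gamma), (28, Gamma), (4, Atlas)}

{(10, Atlas), (15, Atlas), (25, Gamma), (28, Gamma), (4, Atlas)}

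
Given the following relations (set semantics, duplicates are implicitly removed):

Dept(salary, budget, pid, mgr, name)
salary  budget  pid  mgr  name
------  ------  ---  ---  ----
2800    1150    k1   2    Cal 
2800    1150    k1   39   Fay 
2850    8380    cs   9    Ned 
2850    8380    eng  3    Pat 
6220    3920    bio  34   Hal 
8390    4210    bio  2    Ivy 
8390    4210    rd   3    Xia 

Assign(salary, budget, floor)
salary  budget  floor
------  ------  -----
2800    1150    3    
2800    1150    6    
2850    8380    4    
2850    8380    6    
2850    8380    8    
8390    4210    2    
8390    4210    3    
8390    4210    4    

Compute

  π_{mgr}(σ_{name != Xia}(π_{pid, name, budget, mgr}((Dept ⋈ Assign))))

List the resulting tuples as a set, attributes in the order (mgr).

{2, 3, 39, 9}

Dept ⋈ Assign (natural join on salary, budget): {(2800, 1150, k1, 2, Cal, 3), (2800, 1150, k1, 2, Cal, 6), (2800, 1150, k1, 39, Fay, 3), (2800, 1150, k1, 39, Fay, 6), (2850, 8380, cs, 9, Ned, 4), (2850, 8380, cs, 9, Ned, 6), (2850, 8380, cs, 9, Ned, 8), (2850, 8380, eng, 3, Pat, 4), (2850, 8380, eng, 3, Pat, 6), (2850, 8380, eng, 3, Pat, 8), (8390, 4210, bio, 2, Ivy, 2), (8390, 4210, bio, 2, Ivy, 3), (8390, 4210, bio, 2, Ivy, 4), (8390, 4210, rd, 3, Xia, 2), (8390, 4210, rd, 3, Xia, 3), (8390, 4210, rd, 3, Xia, 4)}
π_{pid, name, budget, mgr} gives {(bio, Ivy, 4210, 2), (cs, Ned, 8380, 9), (eng, Pat, 8380, 3), (k1, Cal, 1150, 2), (k1, Fay, 1150, 39), (rd, Xia, 4210, 3)} (10 duplicate(s) eliminated).
Apply σ_{name != Xia}; surviving tuples: {(bio, Ivy, 4210, 2), (cs, Ned, 8380, 9), (eng, Pat, 8380, 3), (k1, Cal, 1150, 2), (k1, Fay, 1150, 39)}
π_{mgr} gives {2, 3, 39, 9} (1 duplicate(s) eliminated).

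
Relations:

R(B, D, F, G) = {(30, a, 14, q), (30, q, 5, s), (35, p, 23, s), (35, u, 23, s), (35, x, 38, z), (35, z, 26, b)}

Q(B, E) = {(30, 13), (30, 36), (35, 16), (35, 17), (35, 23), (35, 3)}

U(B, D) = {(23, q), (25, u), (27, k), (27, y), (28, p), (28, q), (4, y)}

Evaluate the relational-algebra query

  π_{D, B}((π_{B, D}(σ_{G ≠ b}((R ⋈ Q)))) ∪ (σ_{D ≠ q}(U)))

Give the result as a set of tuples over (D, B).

{(a, 30), (k, 27), (p, 28), (p, 35), (q, 30), (u, 25), (u, 35), (x, 35), (y, 27), (y, 4)}

Natural join on B: {(30, a, 14, q, 13), (30, a, 14, q, 36), (30, q, 5, s, 13), (30, q, 5, s, 36), (35, p, 23, s, 16), (35, p, 23, s, 17), (35, p, 23, s, 23), (35, p, 23, s, 3), (35, u, 23, s, 16), (35, u, 23, s, 17), (35, u, 23, s, 23), (35, u, 23, s, 3), (35, x, 38, z, 16), (35, x, 38, z, 17), (35, x, 38, z, 23), (35, x, 38, z, 3), (35, z, 26, b, 16), (35, z, 26, b, 17), (35, z, 26, b, 23), (35, z, 26, b, 3)}
Apply σ_{G ≠ b}; surviving tuples: {(30, a, 14, q, 13), (30, a, 14, q, 36), (30, q, 5, s, 13), (30, q, 5, s, 36), (35, p, 23, s, 16), (35, p, 23, s, 17), (35, p, 23, s, 23), (35, p, 23, s, 3), (35, u, 23, s, 16), (35, u, 23, s, 17), (35, u, 23, s, 23), (35, u, 23, s, 3), (35, x, 38, z, 16), (35, x, 38, z, 17), (35, x, 38, z, 23), (35, x, 38, z, 3)}
Projecting to B, D (11 duplicate(s) eliminated): {(30, a), (30, q), (35, p), (35, u), (35, x)}
Apply σ_{D ≠ q}; surviving tuples: {(25, u), (27, k), (27, y), (28, p), (4, y)}
Set union of the two operands is {(25, u), (27, k), (27, y), (28, p), (30, a), (30, q), (35, p), (35, u), (35, x), (4, y)}.
Projecting to D, B: {(a, 30), (k, 27), (p, 28), (p, 35), (q, 30), (u, 25), (u, 35), (x, 35), (y, 27), (y, 4)}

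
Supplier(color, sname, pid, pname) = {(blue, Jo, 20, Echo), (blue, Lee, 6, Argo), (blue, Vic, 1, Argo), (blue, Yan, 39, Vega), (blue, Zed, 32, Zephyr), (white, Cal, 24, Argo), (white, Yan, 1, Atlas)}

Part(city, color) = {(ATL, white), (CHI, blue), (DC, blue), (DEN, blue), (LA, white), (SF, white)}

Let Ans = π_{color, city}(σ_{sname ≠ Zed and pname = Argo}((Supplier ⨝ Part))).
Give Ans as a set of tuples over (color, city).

{(blue, CHI), (blue, DC), (blue, DEN), (white, ATL), (white, LA), (white, SF)}

Natural join on color: {(blue, Jo, 20, Echo, CHI), (blue, Jo, 20, Echo, DC), (blue, Jo, 20, Echo, DEN), (blue, Lee, 6, Argo, CHI), (blue, Lee, 6, Argo, DC), (blue, Lee, 6, Argo, DEN), (blue, Vic, 1, Argo, CHI), (blue, Vic, 1, Argo, DC), (blue, Vic, 1, Argo, DEN), (blue, Yan, 39, Vega, CHI), (blue, Yan, 39, Vega, DC), (blue, Yan, 39, Vega, DEN), (blue, Zed, 32, Zephyr, CHI), (blue, Zed, 32, Zephyr, DC), (blue, Zed, 32, Zephyr, DEN), (white, Cal, 24, Argo, ATL), (white, Cal, 24, Argo, LA), (white, Cal, 24, Argo, SF), (white, Yan, 1, Atlas, ATL), (white, Yan, 1, Atlas, LA), (white, Yan, 1, Atlas, SF)}
σ[sname ≠ Zed and pname = Argo]: keep tuples satisfying sname ≠ Zed and pname = Argo → {(blue, Lee, 6, Argo, CHI), (blue, Lee, 6, Argo, DC), (blue, Lee, 6, Argo, DEN), (blue, Vic, 1, Argo, CHI), (blue, Vic, 1, Argo, DC), (blue, Vic, 1, Argo, DEN), (white, Cal, 24, Argo, ATL), (white, Cal, 24, Argo, LA), (white, Cal, 24, Argo, SF)}
Projecting to color, city (3 duplicate(s) eliminated): {(blue, CHI), (blue, DC), (blue, DEN), (white, ATL), (white, LA), (white, SF)}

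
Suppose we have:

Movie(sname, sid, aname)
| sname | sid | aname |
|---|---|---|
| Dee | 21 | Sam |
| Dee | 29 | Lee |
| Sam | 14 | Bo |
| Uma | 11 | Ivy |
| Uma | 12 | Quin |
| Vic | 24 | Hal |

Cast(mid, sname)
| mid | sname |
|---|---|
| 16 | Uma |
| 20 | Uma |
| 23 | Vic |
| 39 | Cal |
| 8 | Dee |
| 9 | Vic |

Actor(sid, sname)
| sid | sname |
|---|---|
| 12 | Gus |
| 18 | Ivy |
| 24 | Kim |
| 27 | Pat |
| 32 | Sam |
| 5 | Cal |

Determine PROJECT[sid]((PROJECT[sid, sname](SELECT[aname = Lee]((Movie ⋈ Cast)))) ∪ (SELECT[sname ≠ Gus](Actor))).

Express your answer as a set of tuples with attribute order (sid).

{18, 24, 27, 29, 32, 5}

Natural join on sname: {(Dee, 21, Sam, 8), (Dee, 29, Lee, 8), (Uma, 11, Ivy, 16), (Uma, 11, Ivy, 20), (Uma, 12, Quin, 16), (Uma, 12, Quin, 20), (Vic, 24, Hal, 23), (Vic, 24, Hal, 9)}
Apply σ_{aname = Lee}; surviving tuples: {(Dee, 29, Lee, 8)}
Projecting to sid, sname: {(29, Dee)}
Apply σ_{sname ≠ Gus}; surviving tuples: {(18, Ivy), (24, Kim), (27, Pat), (32, Sam), (5, Cal)}
Set union of the two operands is {(18, Ivy), (24, Kim), (27, Pat), (29, Dee), (32, Sam), (5, Cal)}.
Projecting to sid: {18, 24, 27, 29, 32, 5}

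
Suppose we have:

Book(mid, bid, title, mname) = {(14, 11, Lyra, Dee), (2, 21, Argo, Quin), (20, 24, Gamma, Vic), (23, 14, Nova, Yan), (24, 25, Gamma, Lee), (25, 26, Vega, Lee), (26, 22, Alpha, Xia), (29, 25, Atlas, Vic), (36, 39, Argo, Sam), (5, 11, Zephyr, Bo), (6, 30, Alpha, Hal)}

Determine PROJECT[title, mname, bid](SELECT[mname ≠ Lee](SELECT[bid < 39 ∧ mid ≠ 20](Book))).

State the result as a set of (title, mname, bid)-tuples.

Selection bid < 39 ∧ mid ≠ 20: {(14, 11, Lyra, Dee), (2, 21, Argo, Quin), (23, 14, Nova, Yan), (24, 25, Gamma, Lee), (25, 26, Vega, Lee), (26, 22, Alpha, Xia), (29, 25, Atlas, Vic), (5, 11, Zephyr, Bo), (6, 30, Alpha, Hal)}
Selection mname ≠ Lee: {(14, 11, Lyra, Dee), (2, 21, Argo, Quin), (23, 14, Nova, Yan), (26, 22, Alpha, Xia), (29, 25, Atlas, Vic), (5, 11, Zephyr, Bo), (6, 30, Alpha, Hal)}
Projecting to title, mname, bid: {(Alpha, Hal, 30), (Alpha, Xia, 22), (Argo, Quin, 21), (Atlas, Vic, 25), (Lyra, Dee, 11), (Nova, Yan, 14), (Zephyr, Bo, 11)}

{(Alpha, Hal, 30), (Alpha, Xia, 22), (Argo, Quin, 21), (Atlas, Vic, 25), (Lyra, Dee, 11), (Nova, Yan, 14), (Zephyr, Bo, 11)}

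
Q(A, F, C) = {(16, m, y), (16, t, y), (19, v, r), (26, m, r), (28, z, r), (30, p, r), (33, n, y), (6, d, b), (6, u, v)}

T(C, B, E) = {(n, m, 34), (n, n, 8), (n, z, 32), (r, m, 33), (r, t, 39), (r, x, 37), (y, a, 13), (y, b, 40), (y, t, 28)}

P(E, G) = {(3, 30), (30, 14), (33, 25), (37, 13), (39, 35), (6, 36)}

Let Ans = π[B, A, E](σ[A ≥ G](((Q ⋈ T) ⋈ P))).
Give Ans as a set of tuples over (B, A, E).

{(m, 26, 33), (m, 28, 33), (m, 30, 33), (x, 19, 37), (x, 26, 37), (x, 28, 37), (x, 30, 37)}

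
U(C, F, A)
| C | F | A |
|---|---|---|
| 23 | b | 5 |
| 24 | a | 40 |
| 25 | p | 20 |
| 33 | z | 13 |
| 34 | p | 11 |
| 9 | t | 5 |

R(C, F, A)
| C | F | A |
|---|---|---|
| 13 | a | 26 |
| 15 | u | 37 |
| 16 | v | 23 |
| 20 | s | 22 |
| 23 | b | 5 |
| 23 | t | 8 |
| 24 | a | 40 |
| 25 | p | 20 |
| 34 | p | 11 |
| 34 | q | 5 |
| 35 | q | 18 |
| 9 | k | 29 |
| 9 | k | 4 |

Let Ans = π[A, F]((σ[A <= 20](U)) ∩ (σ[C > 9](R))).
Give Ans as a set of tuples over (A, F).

{(11, p), (20, p), (5, b)}

Filtering on A <= 20 leaves {(23, b, 5), (25, p, 20), (33, z, 13), (34, p, 11), (9, t, 5)}.
Filtering on C > 9 leaves {(13, a, 26), (15, u, 37), (16, v, 23), (20, s, 22), (23, b, 5), (23, t, 8), (24, a, 40), (25, p, 20), (34, p, 11), (34, q, 5), (35, q, 18)}.
Taking the intersection: {(23, b, 5), (25, p, 20), (34, p, 11)}
π[A, F]: project onto (A, F) → {(11, p), (20, p), (5, b)}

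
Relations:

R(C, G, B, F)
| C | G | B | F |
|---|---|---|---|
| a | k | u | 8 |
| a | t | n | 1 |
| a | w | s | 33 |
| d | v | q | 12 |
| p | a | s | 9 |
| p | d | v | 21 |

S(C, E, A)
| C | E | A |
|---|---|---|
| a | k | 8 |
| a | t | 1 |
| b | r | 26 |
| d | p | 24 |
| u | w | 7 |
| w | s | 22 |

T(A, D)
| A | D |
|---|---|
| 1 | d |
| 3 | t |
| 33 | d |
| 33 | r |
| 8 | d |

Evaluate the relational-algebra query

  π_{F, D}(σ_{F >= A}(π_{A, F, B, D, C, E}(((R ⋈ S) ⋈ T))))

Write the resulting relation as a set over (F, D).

{(1, d), (33, d), (8, d)}

R ⋈ S (natural join on C): {(a, k, u, 8, k, 8), (a, k, u, 8, t, 1), (a, t, n, 1, k, 8), (a, t, n, 1, t, 1), (a, w, s, 33, k, 8), (a, w, s, 33, t, 1), (d, v, q, 12, p, 24)}
(R ⋈ S) ⋈ T (natural join on A): {(a, k, u, 8, k, 8, d), (a, k, u, 8, t, 1, d), (a, t, n, 1, k, 8, d), (a, t, n, 1, t, 1, d), (a, w, s, 33, k, 8, d), (a, w, s, 33, t, 1, d)}
Keep only column(s) A, F, B, D, C, E: {(1, 1, n, d, a, t), (1, 33, s, d, a, t), (1, 8, u, d, a, t), (8, 1, n, d, a, k), (8, 33, s, d, a, k), (8, 8, u, d, a, k)}
Filtering on F >= A leaves {(1, 1, n, d, a, t), (1, 33, s, d, a, t), (1, 8, u, d, a, t), (8, 33, s, d, a, k), (8, 8, u, d, a, k)}.
Keep only column(s) F, D (2 duplicate(s) eliminated): {(1, d), (33, d), (8, d)}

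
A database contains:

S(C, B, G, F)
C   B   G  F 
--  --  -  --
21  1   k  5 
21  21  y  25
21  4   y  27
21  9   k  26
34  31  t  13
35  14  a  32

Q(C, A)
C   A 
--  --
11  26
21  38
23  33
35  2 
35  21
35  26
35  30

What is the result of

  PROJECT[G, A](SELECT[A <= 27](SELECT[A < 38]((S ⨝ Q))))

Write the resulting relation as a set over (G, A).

Natural join on C: {(21, 1, k, 5, 38), (21, 21, y, 25, 38), (21, 4, y, 27, 38), (21, 9, k, 26, 38), (35, 14, a, 32, 2), (35, 14, a, 32, 21), (35, 14, a, 32, 26), (35, 14, a, 32, 30)}
Selection A < 38: {(35, 14, a, 32, 2), (35, 14, a, 32, 21), (35, 14, a, 32, 26), (35, 14, a, 32, 30)}
Selection A <= 27: {(35, 14, a, 32, 2), (35, 14, a, 32, 21), (35, 14, a, 32, 26)}
Projecting to G, A: {(a, 2), (a, 21), (a, 26)}

{(a, 2), (a, 21), (a, 26)}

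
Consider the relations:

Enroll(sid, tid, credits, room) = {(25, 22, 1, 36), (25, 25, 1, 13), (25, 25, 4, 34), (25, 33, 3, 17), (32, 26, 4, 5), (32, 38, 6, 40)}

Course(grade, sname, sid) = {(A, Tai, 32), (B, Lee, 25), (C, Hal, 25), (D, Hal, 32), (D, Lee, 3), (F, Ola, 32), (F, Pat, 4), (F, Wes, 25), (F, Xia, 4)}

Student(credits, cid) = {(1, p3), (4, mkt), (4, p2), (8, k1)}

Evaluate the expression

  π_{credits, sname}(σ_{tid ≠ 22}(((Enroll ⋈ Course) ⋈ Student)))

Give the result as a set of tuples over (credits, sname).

Joining Enroll and Course on sid yields {(25, 22, 1, 36, B, Lee), (25, 22, 1, 36, C, Hal), (25, 22, 1, 36, F, Wes), (25, 25, 1, 13, B, Lee), (25, 25, 1, 13, C, Hal), (25, 25, 1, 13, F, Wes), (25, 25, 4, 34, B, Lee), (25, 25, 4, 34, C, Hal), (25, 25, 4, 34, F, Wes), (25, 33, 3, 17, B, Lee), (25, 33, 3, 17, C, Hal), (25, 33, 3, 17, F, Wes), (32, 26, 4, 5, A, Tai), (32, 26, 4, 5, D, Hal), (32, 26, 4, 5, F, Ola), (32, 38, 6, 40, A, Tai), (32, 38, 6, 40, D, Hal), (32, 38, 6, 40, F, Ola)}.
Joining (Enroll ⋈ Course) and Student on credits yields {(25, 22, 1, 36, B, Lee, p3), (25, 22, 1, 36, C, Hal, p3), (25, 22, 1, 36, F, Wes, p3), (25, 25, 1, 13, B, Lee, p3), (25, 25, 1, 13, C, Hal, p3), (25, 25, 1, 13, F, Wes, p3), (25, 25, 4, 34, B, Lee, mkt), (25, 25, 4, 34, B, Lee, p2), (25, 25, 4, 34, C, Hal, mkt), (25, 25, 4, 34, C, Hal, p2), (25, 25, 4, 34, F, Wes, mkt), (25, 25, 4, 34, F, Wes, p2), (32, 26, 4, 5, A, Tai, mkt), (32, 26, 4, 5, A, Tai, p2), (32, 26, 4, 5, D, Hal, mkt), (32, 26, 4, 5, D, Hal, p2), (32, 26, 4, 5, F, Ola, mkt), (32, 26, 4, 5, F, Ola, p2)}.
σ[tid ≠ 22]: keep tuples satisfying tid ≠ 22 → {(25, 25, 1, 13, B, Lee, p3), (25, 25, 1, 13, C, Hal, p3), (25, 25, 1, 13, F, Wes, p3), (25, 25, 4, 34, B, Lee, mkt), (25, 25, 4, 34, B, Lee, p2), (25, 25, 4, 34, C, Hal, mkt), (25, 25, 4, 34, C, Hal, p2), (25, 25, 4, 34, F, Wes, mkt), (25, 25, 4, 34, F, Wes, p2), (32, 26, 4, 5, A, Tai, mkt), (32, 26, 4, 5, A, Tai, p2), (32, 26, 4, 5, D, Hal, mkt), (32, 26, 4, 5, D, Hal, p2), (32, 26, 4, 5, F, Ola, mkt), (32, 26, 4, 5, F, Ola, p2)}
Keep only column(s) credits, sname (7 duplicate(s) eliminated): {(1, Hal), (1, Lee), (1, Wes), (4, Hal), (4, Lee), (4, Ola), (4, Tai), (4, Wes)}

{(1, Hal), (1, Lee), (1, Wes), (4, Hal), (4, Lee), (4, Ola), (4, Tai), (4, Wes)}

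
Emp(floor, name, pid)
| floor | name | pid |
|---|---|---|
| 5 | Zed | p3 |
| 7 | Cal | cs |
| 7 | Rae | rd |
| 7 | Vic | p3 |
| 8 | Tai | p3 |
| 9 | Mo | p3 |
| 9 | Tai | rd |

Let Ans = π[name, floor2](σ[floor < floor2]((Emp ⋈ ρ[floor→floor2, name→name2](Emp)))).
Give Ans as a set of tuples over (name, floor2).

ρ[floor→floor2, name→name2]: schema becomes (floor2, name2, pid); tuples unchanged.
Emp ⋈ ρ[floor→floor2, name→name2](Emp) (natural join on pid): {(5, Zed, p3, 5, Zed), (5, Zed, p3, 7, Vic), (5, Zed, p3, 8, Tai), (5, Zed, p3, 9, Mo), (7, Cal, cs, 7, Cal), (7, Rae, rd, 7, Rae), (7, Rae, rd, 9, Tai), (7, Vic, p3, 5, Zed), (7, Vic, p3, 7, Vic), (7, Vic, p3, 8, Tai), (7, Vic, p3, 9, Mo), (8, Tai, p3, 5, Zed), (8, Tai, p3, 7, Vic), (8, Tai, p3, 8, Tai), (8, Tai, p3, 9, Mo), (9, Mo, p3, 5, Zed), (9, Mo, p3, 7, Vic), (9, Mo, p3, 8, Tai), (9, Mo, p3, 9, Mo), (9, Tai, rd, 7, Rae), (9, Tai, rd, 9, Tai)}
Selection floor < floor2: {(5, Zed, p3, 7, Vic), (5, Zed, p3, 8, Tai), (5, Zed, p3, 9, Mo), (7, Rae, rd, 9, Tai), (7, Vic, p3, 8, Tai), (7, Vic, p3, 9, Mo), (8, Tai, p3, 9, Mo)}
π_{name, floor2} gives {(Rae, 9), (Tai, 9), (Vic, 8), (Vic, 9), (Zed, 7), (Zed, 8), (Zed, 9)}.

{(Rae, 9), (Tai, 9), (Vic, 8), (Vic, 9), (Zed, 7), (Zed, 8), (Zed, 9)}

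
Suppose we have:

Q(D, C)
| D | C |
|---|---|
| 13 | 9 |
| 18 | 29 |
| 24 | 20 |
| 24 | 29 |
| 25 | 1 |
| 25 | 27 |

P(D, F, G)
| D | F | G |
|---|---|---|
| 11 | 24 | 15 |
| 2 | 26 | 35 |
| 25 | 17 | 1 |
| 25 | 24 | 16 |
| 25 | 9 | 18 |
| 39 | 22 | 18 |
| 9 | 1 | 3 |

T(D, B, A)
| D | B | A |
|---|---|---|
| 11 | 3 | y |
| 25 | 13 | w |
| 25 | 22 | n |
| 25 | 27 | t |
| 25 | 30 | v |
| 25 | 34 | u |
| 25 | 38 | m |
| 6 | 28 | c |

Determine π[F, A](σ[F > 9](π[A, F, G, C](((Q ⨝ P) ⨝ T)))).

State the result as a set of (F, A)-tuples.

Joining Q and P on D yields {(25, 1, 17, 1), (25, 1, 24, 16), (25, 1, 9, 18), (25, 27, 17, 1), (25, 27, 24, 16), (25, 27, 9, 18)}.
Joining (Q ⨝ P) and T on D yields {(25, 1, 17, 1, 13, w), (25, 1, 17, 1, 22, n), (25, 1, 17, 1, 27, t), (25, 1, 17, 1, 30, v), (25, 1, 17, 1, 34, u), (25, 1, 17, 1, 38, m), (25, 1, 24, 16, 13, w), (25, 1, 24, 16, 22, n), (25, 1, 24, 16, 27, t), (25, 1, 24, 16, 30, v), (25, 1, 24, 16, 34, u), (25, 1, 24, 16, 38, m), (25, 1, 9, 18, 13, w), (25, 1, 9, 18, 22, n), (25, 1, 9, 18, 27, t), (25, 1, 9, 18, 30, v), (25, 1, 9, 18, 34, u), (25, 1, 9, 18, 38, m), (25, 27, 17, 1, 13, w), (25, 27, 17, 1, 22, n), (25, 27, 17, 1, 27, t), (25, 27, 17, 1, 30, v), (25, 27, 17, 1, 34, u), (25, 27, 17, 1, 38, m), (25, 27, 24, 16, 13, w), (25, 27, 24, 16, 22, n), (25, 27, 24, 16, 27, t), (25, 27, 24, 16, 30, v), (25, 27, 24, 16, 34, u), (25, 27, 24, 16, 38, m), (25, 27, 9, 18, 13, w), (25, 27, 9, 18, 22, n), (25, 27, 9, 18, 27, t), (25, 27, 9, 18, 30, v), (25, 27, 9, 18, 34, u), (25, 27, 9, 18, 38, m)}.
π_{A, F, G, C} gives {(m, 17, 1, 1), (m, 17, 1, 27), (m, 24, 16, 1), (m, 24, 16, 27), (m, 9, 18, 1), (m, 9, 18, 27), (n, 17, 1, 1), (n, 17, 1, 27), (n, 24, 16, 1), (n, 24, 16, 27), (n, 9, 18, 1), (n, 9, 18, 27), (t, 17, 1, 1), (t, 17, 1, 27), (t, 24, 16, 1), (t, 24, 16, 27), (t, 9, 18, 1), (t, 9, 18, 27), (u, 17, 1, 1), (u, 17, 1, 27), (u, 24, 16, 1), (u, 24, 16, 27), (u, 9, 18, 1), (u, 9, 18, 27), (v, 17, 1, 1), (v, 17, 1, 27), (v, 24, 16, 1), (v, 24, 16, 27), (v, 9, 18, 1), (v, 9, 18, 27), (w, 17, 1, 1), (w, 17, 1, 27), (w, 24, 16, 1), (w, 24, 16, 27), (w, 9, 18, 1), (w, 9, 18, 27)}.
Apply σ_{F > 9}; surviving tuples: {(m, 17, 1, 1), (m, 17, 1, 27), (m, 24, 16, 1), (m, 24, 16, 27), (n, 17, 1, 1), (n, 17, 1, 27), (n, 24, 16, 1), (n, 24, 16, 27), (t, 17, 1, 1), (t, 17, 1, 27), (t, 24, 16, 1), (t, 24, 16, 27), (u, 17, 1, 1), (u, 17, 1, 27), (u, 24, 16, 1), (u, 24, 16, 27), (v, 17, 1, 1), (v, 17, 1, 27), (v, 24, 16, 1), (v, 24, 16, 27), (w, 17, 1, 1), (w, 17, 1, 27), (w, 24, 16, 1), (w, 24, 16, 27)}
π_{F, A} gives {(17, m), (17, n), (17, t), (17, u), (17, v), (17, w), (24, m), (24, n), (24, t), (24, u), (24, v), (24, w)} (12 duplicate(s) eliminated).

{(17, m), (17, n), (17, t), (17, u), (17, v), (17, w), (24, m), (24, n), (24, t), (24, u), (24, v), (24, w)}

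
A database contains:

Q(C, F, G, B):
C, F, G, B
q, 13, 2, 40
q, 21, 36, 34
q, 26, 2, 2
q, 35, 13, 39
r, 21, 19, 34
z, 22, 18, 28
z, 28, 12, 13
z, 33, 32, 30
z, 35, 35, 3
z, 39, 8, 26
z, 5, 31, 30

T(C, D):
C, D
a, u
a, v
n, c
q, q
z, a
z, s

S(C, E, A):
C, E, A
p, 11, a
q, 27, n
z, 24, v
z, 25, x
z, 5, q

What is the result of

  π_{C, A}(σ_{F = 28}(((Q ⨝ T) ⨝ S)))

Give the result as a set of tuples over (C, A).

Joining Q and T on C yields {(q, 13, 2, 40, q), (q, 21, 36, 34, q), (q, 26, 2, 2, q), (q, 35, 13, 39, q), (z, 22, 18, 28, a), (z, 22, 18, 28, s), (z, 28, 12, 13, a), (z, 28, 12, 13, s), (z, 33, 32, 30, a), (z, 33, 32, 30, s), (z, 35, 35, 3, a), (z, 35, 35, 3, s), (z, 39, 8, 26, a), (z, 39, 8, 26, s), (z, 5, 31, 30, a), (z, 5, 31, 30, s)}.
Joining (Q ⨝ T) and S on C yields {(q, 13, 2, 40, q, 27, n), (q, 21, 36, 34, q, 27, n), (q, 26, 2, 2, q, 27, n), (q, 35, 13, 39, q, 27, n), (z, 22, 18, 28, a, 24, v), (z, 22, 18, 28, a, 25, x), (z, 22, 18, 28, a, 5, q), (z, 22, 18, 28, s, 24, v), (z, 22, 18, 28, s, 25, x), (z, 22, 18, 28, s, 5, q), (z, 28, 12, 13, a, 24, v), (z, 28, 12, 13, a, 25, x), (z, 28, 12, 13, a, 5, q), (z, 28, 12, 13, s, 24, v), (z, 28, 12, 13, s, 25, x), (z, 28, 12, 13, s, 5, q), (z, 33, 32, 30, a, 24, v), (z, 33, 32, 30, a, 25, x), (z, 33, 32, 30, a, 5, q), (z, 33, 32, 30, s, 24, v), (z, 33, 32, 30, s, 25, x), (z, 33, 32, 30, s, 5, q), (z, 35, 35, 3, a, 24, v), (z, 35, 35, 3, a, 25, x), (z, 35, 35, 3, a, 5, q), (z, 35, 35, 3, s, 24, v), (z, 35, 35, 3, s, 25, x), (z, 35, 35, 3, s, 5, q), (z, 39, 8, 26, a, 24, v), (z, 39, 8, 26, a, 25, x), (z, 39, 8, 26, a, 5, q), (z, 39, 8, 26, s, 24, v), (z, 39, 8, 26, s, 25, x), (z, 39, 8, 26, s, 5, q), (z, 5, 31, 30, a, 24, v), (z, 5, 31, 30, a, 25, x), (z, 5, 31, 30, a, 5, q), (z, 5, 31, 30, s, 24, v), (z, 5, 31, 30, s, 25, x), (z, 5, 31, 30, s, 5, q)}.
Selection F = 28: {(z, 28, 12, 13, a, 24, v), (z, 28, 12, 13, a, 25, x), (z, 28, 12, 13, a, 5, q), (z, 28, 12, 13, s, 24, v), (z, 28, 12, 13, s, 25, x), (z, 28, 12, 13, s, 5, q)}
Projecting to C, A (3 duplicate(s) eliminated): {(z, q), (z, v), (z, x)}

{(z, q), (z, v), (z, x)}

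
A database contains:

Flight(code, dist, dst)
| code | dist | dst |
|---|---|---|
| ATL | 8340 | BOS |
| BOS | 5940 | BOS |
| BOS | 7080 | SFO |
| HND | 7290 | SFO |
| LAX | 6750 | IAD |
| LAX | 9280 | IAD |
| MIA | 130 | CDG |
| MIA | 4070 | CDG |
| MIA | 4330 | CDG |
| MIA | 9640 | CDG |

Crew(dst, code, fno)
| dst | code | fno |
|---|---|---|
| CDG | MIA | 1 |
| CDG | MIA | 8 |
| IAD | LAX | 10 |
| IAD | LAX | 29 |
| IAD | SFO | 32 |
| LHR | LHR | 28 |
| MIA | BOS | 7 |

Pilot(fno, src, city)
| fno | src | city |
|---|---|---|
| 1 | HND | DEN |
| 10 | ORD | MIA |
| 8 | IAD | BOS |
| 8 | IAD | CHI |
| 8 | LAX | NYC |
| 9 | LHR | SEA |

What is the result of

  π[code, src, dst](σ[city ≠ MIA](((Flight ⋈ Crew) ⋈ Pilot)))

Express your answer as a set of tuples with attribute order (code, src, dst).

Joining Flight and Crew on code, dst yields {(LAX, 6750, IAD, 10), (LAX, 6750, IAD, 29), (LAX, 9280, IAD, 10), (LAX, 9280, IAD, 29), (MIA, 130, CDG, 1), (MIA, 130, CDG, 8), (MIA, 4070, CDG, 1), (MIA, 4070, CDG, 8), (MIA, 4330, CDG, 1), (MIA, 4330, CDG, 8), (MIA, 9640, CDG, 1), (MIA, 9640, CDG, 8)}.
Joining (Flight ⋈ Crew) and Pilot on fno yields {(LAX, 6750, IAD, 10, ORD, MIA), (LAX, 9280, IAD, 10, ORD, MIA), (MIA, 130, CDG, 1, HND, DEN), (MIA, 130, CDG, 8, IAD, BOS), (MIA, 130, CDG, 8, IAD, CHI), (MIA, 130, CDG, 8, LAX, NYC), (MIA, 4070, CDG, 1, HND, DEN), (MIA, 4070, CDG, 8, IAD, BOS), (MIA, 4070, CDG, 8, IAD, CHI), (MIA, 4070, CDG, 8, LAX, NYC), (MIA, 4330, CDG, 1, HND, DEN), (MIA, 4330, CDG, 8, IAD, BOS), (MIA, 4330, CDG, 8, IAD, CHI), (MIA, 4330, CDG, 8, LAX, NYC), (MIA, 9640, CDG, 1, HND, DEN), (MIA, 9640, CDG, 8, IAD, BOS), (MIA, 9640, CDG, 8, IAD, CHI), (MIA, 9640, CDG, 8, LAX, NYC)}.
Apply σ_{city ≠ MIA}; surviving tuples: {(MIA, 130, CDG, 1, HND, DEN), (MIA, 130, CDG, 8, IAD, BOS), (MIA, 130, CDG, 8, IAD, CHI), (MIA, 130, CDG, 8, LAX, NYC), (MIA, 4070, CDG, 1, HND, DEN), (MIA, 4070, CDG, 8, IAD, BOS), (MIA, 4070, CDG, 8, IAD, CHI), (MIA, 4070, CDG, 8, LAX, NYC), (MIA, 4330, CDG, 1, HND, DEN), (MIA, 4330, CDG, 8, IAD, BOS), (MIA, 4330, CDG, 8, IAD, CHI), (MIA, 4330, CDG, 8, LAX, NYC), (MIA, 9640, CDG, 1, HND, DEN), (MIA, 9640, CDG, 8, IAD, BOS), (MIA, 9640, CDG, 8, IAD, CHI), (MIA, 9640, CDG, 8, LAX, NYC)}
π[code, src, dst]: project onto (code, src, dst) (13 duplicate(s) eliminated) → {(MIA, HND, CDG), (MIA, IAD, CDG), (MIA, LAX, CDG)}

{(MIA, HND, CDG), (MIA, IAD, CDG), (MIA, LAX, CDG)}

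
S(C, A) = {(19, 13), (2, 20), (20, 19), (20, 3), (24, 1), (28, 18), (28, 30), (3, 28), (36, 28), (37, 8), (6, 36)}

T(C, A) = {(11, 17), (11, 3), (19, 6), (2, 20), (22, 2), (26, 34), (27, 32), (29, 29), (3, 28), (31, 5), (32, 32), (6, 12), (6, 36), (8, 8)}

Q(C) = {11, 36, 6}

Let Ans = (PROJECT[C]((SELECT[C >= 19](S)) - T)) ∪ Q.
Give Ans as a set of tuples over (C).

Filtering on C >= 19 leaves {(19, 13), (20, 19), (20, 3), (24, 1), (28, 18), (28, 30), (36, 28), (37, 8)}.
Difference: {(19, 13), (20, 19), (20, 3), (24, 1), (28, 18), (28, 30), (36, 28), (37, 8)} with {(11, 17), (11, 3), (19, 6), (2, 20), (22, 2), (26, 34), (27, 32), (29, 29), (3, 28), (31, 5), (32, 32), (6, 12), (6, 36), (8, 8)} → {(19, 13), (20, 19), (20, 3), (24, 1), (28, 18), (28, 30), (36, 28), (37, 8)}
π[C]: project onto (C) (2 duplicate(s) eliminated) → {19, 20, 24, 28, 36, 37}
Union: {19, 20, 24, 28, 36, 37} with {11, 36, 6} → {11, 19, 20, 24, 28, 36, 37, 6}

{11, 19, 20, 24, 28, 36, 37, 6}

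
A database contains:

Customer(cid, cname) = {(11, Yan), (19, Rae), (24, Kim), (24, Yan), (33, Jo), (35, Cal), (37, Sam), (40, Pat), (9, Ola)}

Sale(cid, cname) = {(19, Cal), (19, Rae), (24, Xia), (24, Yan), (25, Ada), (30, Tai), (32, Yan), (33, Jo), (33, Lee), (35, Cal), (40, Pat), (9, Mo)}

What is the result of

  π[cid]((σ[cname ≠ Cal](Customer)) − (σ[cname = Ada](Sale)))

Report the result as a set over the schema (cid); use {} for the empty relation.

σ[cname ≠ Cal]: keep tuples satisfying cname ≠ Cal → {(11, Yan), (19, Rae), (24, Kim), (24, Yan), (33, Jo), (37, Sam), (40, Pat), (9, Ola)}
σ[cname = Ada]: keep tuples satisfying cname = Ada → {(25, Ada)}
Taking the difference: {(11, Yan), (19, Rae), (24, Kim), (24, Yan), (33, Jo), (37, Sam), (40, Pat), (9, Ola)}
π_{cid} gives {11, 19, 24, 33, 37, 40, 9} (1 duplicate(s) eliminated).

{11, 19, 24, 33, 37, 40, 9}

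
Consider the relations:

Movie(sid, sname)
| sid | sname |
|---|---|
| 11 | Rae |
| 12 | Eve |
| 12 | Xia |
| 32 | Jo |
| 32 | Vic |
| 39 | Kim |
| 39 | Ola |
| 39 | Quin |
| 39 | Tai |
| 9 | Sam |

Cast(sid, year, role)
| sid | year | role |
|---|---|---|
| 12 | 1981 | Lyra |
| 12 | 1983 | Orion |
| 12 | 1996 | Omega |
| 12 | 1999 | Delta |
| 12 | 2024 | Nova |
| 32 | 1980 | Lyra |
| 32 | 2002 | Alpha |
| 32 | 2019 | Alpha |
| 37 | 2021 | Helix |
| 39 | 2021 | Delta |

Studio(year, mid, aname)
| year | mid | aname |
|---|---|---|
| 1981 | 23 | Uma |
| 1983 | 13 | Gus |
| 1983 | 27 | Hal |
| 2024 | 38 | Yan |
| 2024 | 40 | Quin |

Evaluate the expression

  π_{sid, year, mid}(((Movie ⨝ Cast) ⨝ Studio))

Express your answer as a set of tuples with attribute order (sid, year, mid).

{(12, 1981, 23), (12, 1983, 13), (12, 1983, 27), (12, 2024, 38), (12, 2024, 40)}

Joining Movie and Cast on sid yields {(12, Eve, 1981, Lyra), (12, Eve, 1983, Orion), (12, Eve, 1996, Omega), (12, Eve, 1999, Delta), (12, Eve, 2024, Nova), (12, Xia, 1981, Lyra), (12, Xia, 1983, Orion), (12, Xia, 1996, Omega), (12, Xia, 1999, Delta), (12, Xia, 2024, Nova), (32, Jo, 1980, Lyra), (32, Jo, 2002, Alpha), (32, Jo, 2019, Alpha), (32, Vic, 1980, Lyra), (32, Vic, 2002, Alpha), (32, Vic, 2019, Alpha), (39, Kim, 2021, Delta), (39, Ola, 2021, Delta), (39, Quin, 2021, Delta), (39, Tai, 2021, Delta)}.
Joining (Movie ⨝ Cast) and Studio on year yields {(12, Eve, 1981, Lyra, 23, Uma), (12, Eve, 1983, Orion, 13, Gus), (12, Eve, 1983, Orion, 27, Hal), (12, Eve, 2024, Nova, 38, Yan), (12, Eve, 2024, Nova, 40, Quin), (12, Xia, 1981, Lyra, 23, Uma), (12, Xia, 1983, Orion, 13, Gus), (12, Xia, 1983, Orion, 27, Hal), (12, Xia, 2024, Nova, 38, Yan), (12, Xia, 2024, Nova, 40, Quin)}.
Projecting to sid, year, mid (5 duplicate(s) eliminated): {(12, 1981, 23), (12, 1983, 13), (12, 1983, 27), (12, 2024, 38), (12, 2024, 40)}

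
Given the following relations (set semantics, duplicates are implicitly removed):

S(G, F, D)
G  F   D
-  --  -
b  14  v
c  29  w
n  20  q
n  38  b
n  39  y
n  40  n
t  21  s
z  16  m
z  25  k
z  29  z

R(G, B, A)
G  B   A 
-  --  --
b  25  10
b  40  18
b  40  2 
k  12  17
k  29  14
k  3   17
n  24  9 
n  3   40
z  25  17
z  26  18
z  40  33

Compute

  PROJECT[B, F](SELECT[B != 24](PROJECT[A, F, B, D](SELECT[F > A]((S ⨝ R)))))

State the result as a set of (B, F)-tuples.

S ⋈ R (natural join on G): {(b, 14, v, 25, 10), (b, 14, v, 40, 18), (b, 14, v, 40, 2), (n, 20, q, 24, 9), (n, 20, q, 3, 40), (n, 38, b, 24, 9), (n, 38, b, 3, 40), (n, 39, y, 24, 9), (n, 39, y, 3, 40), (n, 40, n, 24, 9), (n, 40, n, 3, 40), (z, 16, m, 25, 17), (z, 16, m, 26, 18), (z, 16, m, 40, 33), (z, 25, k, 25, 17), (z, 25, k, 26, 18), (z, 25, k, 40, 33), (z, 29, z, 25, 17), (z, 29, z, 26, 18), (z, 29, z, 40, 33)}
Filtering on F > A leaves {(b, 14, v, 25, 10), (b, 14, v, 40, 2), (n, 20, q, 24, 9), (n, 38, b, 24, 9), (n, 39, y, 24, 9), (n, 40, n, 24, 9), (z, 25, k, 25, 17), (z, 25, k, 26, 18), (z, 29, z, 25, 17), (z, 29, z, 26, 18)}.
π_{A, F, B, D} gives {(10, 14, 25, v), (17, 25, 25, k), (17, 29, 25, z), (18, 25, 26, k), (18, 29, 26, z), (2, 14, 40, v), (9, 20, 24, q), (9, 38, 24, b), (9, 39, 24, y), (9, 40, 24, n)}.
Filtering on B != 24 leaves {(10, 14, 25, v), (17, 25, 25, k), (17, 29, 25, z), (18, 25, 26, k), (18, 29, 26, z), (2, 14, 40, v)}.
π_{B, F} gives {(25, 14), (25, 25), (25, 29), (26, 25), (26, 29), (40, 14)}.

{(25, 14), (25, 25), (25, 29), (26, 25), (26, 29), (40, 14)}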